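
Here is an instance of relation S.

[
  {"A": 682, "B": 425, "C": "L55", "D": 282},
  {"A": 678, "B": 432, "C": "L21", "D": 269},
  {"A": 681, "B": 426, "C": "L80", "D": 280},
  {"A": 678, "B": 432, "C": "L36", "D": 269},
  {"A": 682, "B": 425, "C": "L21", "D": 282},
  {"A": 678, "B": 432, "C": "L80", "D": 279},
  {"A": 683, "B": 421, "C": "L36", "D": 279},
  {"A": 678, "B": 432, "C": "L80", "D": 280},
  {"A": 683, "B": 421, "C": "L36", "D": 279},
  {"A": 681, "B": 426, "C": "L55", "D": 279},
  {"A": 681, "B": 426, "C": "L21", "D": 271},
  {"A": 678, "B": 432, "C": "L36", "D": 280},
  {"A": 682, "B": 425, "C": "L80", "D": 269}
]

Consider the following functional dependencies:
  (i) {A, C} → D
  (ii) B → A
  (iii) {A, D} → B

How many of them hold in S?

2

(i) {A, C} → D: (A=678, C=L36): 2 rows → D takes values {269, 280} — violation; (A=678, C=L80): 2 rows → D takes values {279, 280} — violation — fails.
(ii) B → A: every LHS value maps to a single RHS value — holds.
(iii) {A, D} → B: every LHS value maps to a single RHS value — holds.
2 of the 3 dependencies hold.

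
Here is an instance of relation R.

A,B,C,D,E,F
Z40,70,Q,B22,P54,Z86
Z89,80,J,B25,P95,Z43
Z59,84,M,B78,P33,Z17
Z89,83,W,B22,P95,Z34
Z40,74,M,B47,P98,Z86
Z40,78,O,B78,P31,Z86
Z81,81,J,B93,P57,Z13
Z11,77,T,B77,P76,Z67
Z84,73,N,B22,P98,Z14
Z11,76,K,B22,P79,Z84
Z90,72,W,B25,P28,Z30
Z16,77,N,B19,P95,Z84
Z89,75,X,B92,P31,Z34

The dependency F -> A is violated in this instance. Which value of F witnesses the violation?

Z84

F=Z86: 3 rows → A = Z40, Z40, Z40 ✓
F=Z43: 1 row → A = Z89 ✓
F=Z17: 1 row → A = Z59 ✓
F=Z34: 2 rows → A = Z89, Z89 ✓
F=Z13: 1 row → A = Z81 ✓
F=Z67: 1 row → A = Z11 ✓
F=Z14: 1 row → A = Z84 ✓
F=Z84: 2 rows → A takes values {Z11, Z16} — violation
F=Z30: 1 row → A = Z90 ✓
The only F value with inconsistent A is F=Z84.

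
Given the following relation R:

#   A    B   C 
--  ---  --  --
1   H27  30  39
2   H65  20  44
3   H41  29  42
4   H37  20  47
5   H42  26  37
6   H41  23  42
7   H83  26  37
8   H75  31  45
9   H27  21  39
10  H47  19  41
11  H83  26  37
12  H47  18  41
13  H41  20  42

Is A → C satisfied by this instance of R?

A=H27: rows 1, 9 → C = 39, 39 ✓
A=H65: row 2 → C = 44 ✓
A=H41: rows 3, 6, 13 → C = 42, 42, 42 ✓
A=H37: row 4 → C = 47 ✓
A=H42: row 5 → C = 37 ✓
A=H83: rows 7, 11 → C = 37, 37 ✓
A=H75: row 8 → C = 45 ✓
A=H47: rows 10, 12 → C = 41, 41 ✓
Every A value is associated with a single C value, so A → C holds.

Yes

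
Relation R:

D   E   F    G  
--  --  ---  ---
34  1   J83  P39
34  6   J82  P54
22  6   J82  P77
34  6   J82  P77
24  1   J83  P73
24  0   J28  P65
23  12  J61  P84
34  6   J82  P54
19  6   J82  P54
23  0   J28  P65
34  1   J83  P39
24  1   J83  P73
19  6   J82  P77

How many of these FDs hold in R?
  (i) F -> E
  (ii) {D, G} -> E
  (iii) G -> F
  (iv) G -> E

4

(i) F -> E: every LHS value maps to a single RHS value — holds.
(ii) {D, G} -> E: every LHS value maps to a single RHS value — holds.
(iii) G -> F: every LHS value maps to a single RHS value — holds.
(iv) G -> E: every LHS value maps to a single RHS value — holds.
4 of the 4 dependencies hold.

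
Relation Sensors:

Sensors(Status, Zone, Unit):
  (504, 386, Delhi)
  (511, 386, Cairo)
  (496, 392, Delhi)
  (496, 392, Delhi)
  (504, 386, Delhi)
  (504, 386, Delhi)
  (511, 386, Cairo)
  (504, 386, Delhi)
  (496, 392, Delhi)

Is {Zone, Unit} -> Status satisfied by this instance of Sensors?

(Zone=386, Unit=Delhi): 4 rows → Status = 504, 504, 504, 504 ✓
(Zone=386, Unit=Cairo): 2 rows → Status = 511, 511 ✓
(Zone=392, Unit=Delhi): 3 rows → Status = 496, 496, 496 ✓
Every {Zone, Unit} value is associated with a single Status value, so {Zone, Unit} -> Status holds.

Yes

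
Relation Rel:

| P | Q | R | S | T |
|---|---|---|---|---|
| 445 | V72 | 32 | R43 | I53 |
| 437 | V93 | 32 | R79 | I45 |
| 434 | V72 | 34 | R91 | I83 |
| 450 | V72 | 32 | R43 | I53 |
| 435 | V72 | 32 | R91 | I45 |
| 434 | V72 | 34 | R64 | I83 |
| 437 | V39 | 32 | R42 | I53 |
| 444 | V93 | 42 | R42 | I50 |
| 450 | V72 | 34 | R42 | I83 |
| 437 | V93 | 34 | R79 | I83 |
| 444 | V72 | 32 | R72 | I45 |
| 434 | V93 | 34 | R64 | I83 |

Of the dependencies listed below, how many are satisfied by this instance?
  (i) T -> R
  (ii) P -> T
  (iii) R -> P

1

(i) T -> R: every LHS value maps to a single RHS value — holds.
(ii) P -> T: P=437: 3 rows → T takes values {I45, I53, I83} — violation; P=450: 2 rows → T takes values {I53, I83} — violation; P=444: 2 rows → T takes values {I50, I45} — violation — fails.
(iii) R -> P: R=32: 6 rows → P takes values {445, 437, 450, 435, 444} — violation; R=34: 5 rows → P takes values {434, 450, 437} — violation — fails.
1 of the 3 dependencies holds.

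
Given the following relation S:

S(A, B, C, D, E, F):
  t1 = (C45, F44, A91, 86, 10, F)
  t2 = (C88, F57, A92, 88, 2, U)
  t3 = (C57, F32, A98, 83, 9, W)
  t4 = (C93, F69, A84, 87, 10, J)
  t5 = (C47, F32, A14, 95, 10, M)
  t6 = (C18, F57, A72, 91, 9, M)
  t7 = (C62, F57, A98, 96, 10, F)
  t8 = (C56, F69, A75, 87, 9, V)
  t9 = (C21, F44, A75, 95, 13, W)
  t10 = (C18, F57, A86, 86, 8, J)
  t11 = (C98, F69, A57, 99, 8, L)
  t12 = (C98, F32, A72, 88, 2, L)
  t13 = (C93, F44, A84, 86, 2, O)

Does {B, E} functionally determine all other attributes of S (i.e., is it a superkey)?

All 13 rows have distinct {B, E} values, so {B, E} → (all attributes) holds and {B, E} is a superkey.

Yes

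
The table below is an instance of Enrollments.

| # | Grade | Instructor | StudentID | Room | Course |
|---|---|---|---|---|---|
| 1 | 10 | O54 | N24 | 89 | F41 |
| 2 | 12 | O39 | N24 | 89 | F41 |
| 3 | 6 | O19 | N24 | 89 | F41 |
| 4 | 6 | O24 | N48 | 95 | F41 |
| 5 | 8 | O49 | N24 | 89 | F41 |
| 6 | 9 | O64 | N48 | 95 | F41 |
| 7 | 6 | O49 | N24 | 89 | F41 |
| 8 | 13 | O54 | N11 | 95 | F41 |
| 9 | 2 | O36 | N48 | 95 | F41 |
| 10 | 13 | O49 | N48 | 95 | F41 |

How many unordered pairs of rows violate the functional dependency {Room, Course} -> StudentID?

4

(Room=89, Course=F41): all 5 rows agree on StudentID — 0 pairs.
(Room=95, Course=F41): violating pairs (4,8), (6,8), (8,9), (8,10) — 4 pairs.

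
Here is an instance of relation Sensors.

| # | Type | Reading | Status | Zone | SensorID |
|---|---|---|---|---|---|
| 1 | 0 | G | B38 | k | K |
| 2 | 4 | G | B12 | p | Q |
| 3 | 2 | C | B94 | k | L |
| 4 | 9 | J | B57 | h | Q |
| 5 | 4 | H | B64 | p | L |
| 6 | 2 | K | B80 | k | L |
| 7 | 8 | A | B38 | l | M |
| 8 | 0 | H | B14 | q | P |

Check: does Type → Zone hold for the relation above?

No

Type=0: rows 1, 8 → Zone takes values {k, q} — violation
Type=4: rows 2, 5 → Zone = p, p ✓
Type=2: rows 3, 6 → Zone = k, k ✓
Type=9: row 4 → Zone = h ✓
Type=8: row 7 → Zone = l ✓
Two rows agree on Type but differ on Zone, so Type → Zone does not hold.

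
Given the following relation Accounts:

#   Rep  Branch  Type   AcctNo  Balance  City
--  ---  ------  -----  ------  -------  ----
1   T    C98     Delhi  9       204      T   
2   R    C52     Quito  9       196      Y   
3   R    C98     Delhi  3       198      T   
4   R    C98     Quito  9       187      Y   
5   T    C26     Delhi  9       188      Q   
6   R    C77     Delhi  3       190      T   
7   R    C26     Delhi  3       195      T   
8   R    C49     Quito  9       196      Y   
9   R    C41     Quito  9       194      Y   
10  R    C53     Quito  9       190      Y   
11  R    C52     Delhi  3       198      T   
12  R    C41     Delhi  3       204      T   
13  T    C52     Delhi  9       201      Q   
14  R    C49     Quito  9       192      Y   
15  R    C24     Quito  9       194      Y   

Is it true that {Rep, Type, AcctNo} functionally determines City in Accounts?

(Rep=T, Type=Delhi, AcctNo=9): rows 1, 5, 13 → City takes values {T, Q} — violation
(Rep=R, Type=Quito, AcctNo=9): rows 2, 4, 8, 9, 10, 14, 15 → City = Y, Y, Y, Y, Y, Y, Y ✓
(Rep=R, Type=Delhi, AcctNo=3): rows 3, 6, 7, 11, 12 → City = T, T, T, T, T ✓
Two rows agree on {Rep, Type, AcctNo} but differ on City, so {Rep, Type, AcctNo} → City does not hold.

No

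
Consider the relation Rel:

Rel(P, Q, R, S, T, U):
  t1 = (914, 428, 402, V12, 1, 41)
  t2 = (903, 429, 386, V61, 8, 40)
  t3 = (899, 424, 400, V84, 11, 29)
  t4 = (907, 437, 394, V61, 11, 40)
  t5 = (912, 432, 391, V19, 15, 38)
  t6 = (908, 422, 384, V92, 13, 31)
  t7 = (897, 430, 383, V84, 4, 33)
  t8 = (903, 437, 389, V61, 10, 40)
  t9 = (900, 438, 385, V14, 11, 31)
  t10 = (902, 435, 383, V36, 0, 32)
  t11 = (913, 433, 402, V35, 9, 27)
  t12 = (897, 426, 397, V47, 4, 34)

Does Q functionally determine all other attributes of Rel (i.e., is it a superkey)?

No

Rows 4 and 8 have the same Q value Q=437 but are distinct tuples, so Q does not determine every attribute — not a superkey.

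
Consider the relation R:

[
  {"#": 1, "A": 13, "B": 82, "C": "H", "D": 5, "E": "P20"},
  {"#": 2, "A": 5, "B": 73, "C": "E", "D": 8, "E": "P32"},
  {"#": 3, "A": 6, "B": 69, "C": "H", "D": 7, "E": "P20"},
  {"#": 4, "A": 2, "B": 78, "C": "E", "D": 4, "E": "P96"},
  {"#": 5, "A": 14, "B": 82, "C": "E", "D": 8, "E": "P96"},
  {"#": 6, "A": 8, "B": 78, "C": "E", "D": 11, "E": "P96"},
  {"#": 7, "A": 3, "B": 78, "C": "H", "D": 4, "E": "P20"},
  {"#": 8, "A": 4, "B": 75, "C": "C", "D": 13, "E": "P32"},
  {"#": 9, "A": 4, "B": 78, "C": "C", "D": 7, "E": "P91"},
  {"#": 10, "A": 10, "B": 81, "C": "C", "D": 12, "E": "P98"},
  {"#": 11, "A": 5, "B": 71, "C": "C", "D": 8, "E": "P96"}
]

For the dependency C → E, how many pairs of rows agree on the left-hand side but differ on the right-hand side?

C=H: all 3 rows agree on E — 0 pairs.
C=E: violating pairs (2,4), (2,5), (2,6) — 3 pairs.
C=C: violating pairs (8,9), (8,10), (8,11), (9,10), (9,11), (10,11) — 6 pairs.

9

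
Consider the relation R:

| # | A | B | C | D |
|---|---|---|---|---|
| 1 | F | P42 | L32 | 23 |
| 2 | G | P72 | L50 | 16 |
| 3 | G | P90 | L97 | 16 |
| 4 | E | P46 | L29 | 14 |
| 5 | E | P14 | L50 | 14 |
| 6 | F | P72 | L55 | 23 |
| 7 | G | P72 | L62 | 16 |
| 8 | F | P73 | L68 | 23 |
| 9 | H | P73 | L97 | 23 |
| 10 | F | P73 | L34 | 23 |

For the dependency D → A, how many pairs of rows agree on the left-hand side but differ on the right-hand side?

D=23: violating pairs (1,9), (6,9), (8,9), (9,10) — 4 pairs.
D=16: all 3 rows agree on A — 0 pairs.
D=14: all 2 rows agree on A — 0 pairs.

4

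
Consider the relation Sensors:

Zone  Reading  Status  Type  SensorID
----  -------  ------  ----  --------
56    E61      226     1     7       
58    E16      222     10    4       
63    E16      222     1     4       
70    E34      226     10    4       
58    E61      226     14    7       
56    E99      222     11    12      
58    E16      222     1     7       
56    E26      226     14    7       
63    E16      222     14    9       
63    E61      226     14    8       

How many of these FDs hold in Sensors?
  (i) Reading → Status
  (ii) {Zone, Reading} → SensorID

(i) Reading → Status: every LHS value maps to a single RHS value — holds.
(ii) {Zone, Reading} → SensorID: (Zone=58, Reading=E16): 2 rows → SensorID takes values {4, 7} — violation; (Zone=63, Reading=E16): 2 rows → SensorID takes values {4, 9} — violation — fails.
1 of the 2 dependencies holds.

1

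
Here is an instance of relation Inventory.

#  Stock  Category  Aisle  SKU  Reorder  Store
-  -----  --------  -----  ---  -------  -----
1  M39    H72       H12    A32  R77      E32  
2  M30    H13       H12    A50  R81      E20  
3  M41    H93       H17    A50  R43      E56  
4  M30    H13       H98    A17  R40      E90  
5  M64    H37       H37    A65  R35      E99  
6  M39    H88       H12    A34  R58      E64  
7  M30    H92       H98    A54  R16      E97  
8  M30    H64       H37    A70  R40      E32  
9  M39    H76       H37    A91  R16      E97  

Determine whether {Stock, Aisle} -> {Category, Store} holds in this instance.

(Stock=M39, Aisle=H12): rows 1, 6 → {Category,Store} takes values {(H72, E32), (H88, E64)} — violation
(Stock=M30, Aisle=H12): row 2 → {Category,Store} = (H13, E20) ✓
(Stock=M41, Aisle=H17): row 3 → {Category,Store} = (H93, E56) ✓
(Stock=M30, Aisle=H98): rows 4, 7 → {Category,Store} takes values {(H13, E90), (H92, E97)} — violation
(Stock=M64, Aisle=H37): row 5 → {Category,Store} = (H37, E99) ✓
(Stock=M30, Aisle=H37): row 8 → {Category,Store} = (H64, E32) ✓
(Stock=M39, Aisle=H37): row 9 → {Category,Store} = (H76, E97) ✓
Two rows agree on {Stock, Aisle} but differ on {Category, Store}, so {Stock, Aisle} -> {Category, Store} does not hold.

No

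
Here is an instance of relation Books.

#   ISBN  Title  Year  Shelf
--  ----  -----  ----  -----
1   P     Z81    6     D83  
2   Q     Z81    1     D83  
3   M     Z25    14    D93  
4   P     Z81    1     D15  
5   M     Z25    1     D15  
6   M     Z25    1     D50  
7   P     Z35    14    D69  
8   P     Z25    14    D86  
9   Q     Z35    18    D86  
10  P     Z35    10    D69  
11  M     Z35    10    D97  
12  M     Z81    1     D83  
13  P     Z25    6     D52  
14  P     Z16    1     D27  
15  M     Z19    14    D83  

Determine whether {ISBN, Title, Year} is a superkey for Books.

Rows 5 and 6 have the same {ISBN, Title, Year} value (ISBN=M, Title=Z25, Year=1) but are distinct tuples, so {ISBN, Title, Year} does not determine every attribute — not a superkey.

No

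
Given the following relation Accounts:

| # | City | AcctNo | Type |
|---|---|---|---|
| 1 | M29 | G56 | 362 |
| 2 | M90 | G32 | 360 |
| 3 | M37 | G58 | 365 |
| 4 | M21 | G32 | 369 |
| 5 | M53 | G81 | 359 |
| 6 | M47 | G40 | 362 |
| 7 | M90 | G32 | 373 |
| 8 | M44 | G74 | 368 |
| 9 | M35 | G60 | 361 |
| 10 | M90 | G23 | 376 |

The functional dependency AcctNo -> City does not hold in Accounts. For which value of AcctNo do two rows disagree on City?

G32

AcctNo=G56: row 1 → City = M29 ✓
AcctNo=G32: rows 2, 4, 7 → City takes values {M90, M21} — violation
AcctNo=G58: row 3 → City = M37 ✓
AcctNo=G81: row 5 → City = M53 ✓
AcctNo=G40: row 6 → City = M47 ✓
AcctNo=G74: row 8 → City = M44 ✓
AcctNo=G60: row 9 → City = M35 ✓
AcctNo=G23: row 10 → City = M90 ✓
The only AcctNo value with inconsistent City is AcctNo=G32.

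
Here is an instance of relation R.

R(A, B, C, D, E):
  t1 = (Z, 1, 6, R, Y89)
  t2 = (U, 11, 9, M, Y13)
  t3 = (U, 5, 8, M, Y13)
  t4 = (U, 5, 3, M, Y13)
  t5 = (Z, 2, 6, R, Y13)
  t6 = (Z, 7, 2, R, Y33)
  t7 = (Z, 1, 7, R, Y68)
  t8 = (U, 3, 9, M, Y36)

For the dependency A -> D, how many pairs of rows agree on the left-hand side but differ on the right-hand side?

A=Z: all 4 rows agree on D — 0 pairs.
A=U: all 4 rows agree on D — 0 pairs.

0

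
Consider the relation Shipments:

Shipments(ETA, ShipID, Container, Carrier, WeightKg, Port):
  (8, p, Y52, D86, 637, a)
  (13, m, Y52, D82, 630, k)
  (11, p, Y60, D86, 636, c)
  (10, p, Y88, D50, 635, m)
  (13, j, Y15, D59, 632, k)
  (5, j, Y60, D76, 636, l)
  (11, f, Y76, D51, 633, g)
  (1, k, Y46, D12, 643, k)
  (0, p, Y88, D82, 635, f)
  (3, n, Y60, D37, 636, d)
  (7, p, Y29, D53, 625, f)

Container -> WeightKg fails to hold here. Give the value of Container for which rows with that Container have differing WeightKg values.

Y52

Container=Y52: 2 rows → WeightKg takes values {637, 630} — violation
Container=Y60: 3 rows → WeightKg = 636, 636, 636 ✓
Container=Y88: 2 rows → WeightKg = 635, 635 ✓
Container=Y15: 1 row → WeightKg = 632 ✓
Container=Y76: 1 row → WeightKg = 633 ✓
Container=Y46: 1 row → WeightKg = 643 ✓
Container=Y29: 1 row → WeightKg = 625 ✓
The only Container value with inconsistent WeightKg is Container=Y52.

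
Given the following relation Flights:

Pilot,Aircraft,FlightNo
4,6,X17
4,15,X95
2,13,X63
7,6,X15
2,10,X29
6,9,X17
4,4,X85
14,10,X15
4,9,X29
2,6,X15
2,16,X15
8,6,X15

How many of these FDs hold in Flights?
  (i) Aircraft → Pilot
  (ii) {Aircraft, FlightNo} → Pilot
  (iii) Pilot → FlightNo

(i) Aircraft → Pilot: Aircraft=6: 4 rows → Pilot takes values {4, 7, 2, 8} — violation; Aircraft=10: 2 rows → Pilot takes values {2, 14} — violation; Aircraft=9: 2 rows → Pilot takes values {6, 4} — violation — fails.
(ii) {Aircraft, FlightNo} → Pilot: (Aircraft=6, FlightNo=X15): 3 rows → Pilot takes values {7, 2, 8} — violation — fails.
(iii) Pilot → FlightNo: Pilot=4: 4 rows → FlightNo takes values {X17, X95, X85, X29} — violation; Pilot=2: 4 rows → FlightNo takes values {X63, X29, X15} — violation — fails.
None of the 3 dependencies hold.

0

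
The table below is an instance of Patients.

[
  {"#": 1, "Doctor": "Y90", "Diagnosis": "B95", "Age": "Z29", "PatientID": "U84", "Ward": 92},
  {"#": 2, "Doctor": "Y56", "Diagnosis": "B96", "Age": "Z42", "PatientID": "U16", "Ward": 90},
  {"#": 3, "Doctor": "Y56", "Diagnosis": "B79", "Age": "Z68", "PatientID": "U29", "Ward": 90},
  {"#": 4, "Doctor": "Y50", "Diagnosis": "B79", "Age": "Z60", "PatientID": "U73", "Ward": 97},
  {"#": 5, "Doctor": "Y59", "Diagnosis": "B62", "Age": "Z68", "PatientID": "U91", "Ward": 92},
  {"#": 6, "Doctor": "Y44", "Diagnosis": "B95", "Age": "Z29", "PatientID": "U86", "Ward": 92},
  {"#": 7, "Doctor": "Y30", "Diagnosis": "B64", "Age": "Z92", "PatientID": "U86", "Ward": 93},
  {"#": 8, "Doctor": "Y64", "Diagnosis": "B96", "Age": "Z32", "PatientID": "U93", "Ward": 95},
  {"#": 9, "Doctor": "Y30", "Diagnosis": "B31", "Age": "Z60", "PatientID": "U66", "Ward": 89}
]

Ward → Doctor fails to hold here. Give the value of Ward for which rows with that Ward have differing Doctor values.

92

Ward=92: rows 1, 5, 6 → Doctor takes values {Y90, Y59, Y44} — violation
Ward=90: rows 2, 3 → Doctor = Y56, Y56 ✓
Ward=97: row 4 → Doctor = Y50 ✓
Ward=93: row 7 → Doctor = Y30 ✓
Ward=95: row 8 → Doctor = Y64 ✓
Ward=89: row 9 → Doctor = Y30 ✓
The only Ward value with inconsistent Doctor is Ward=92.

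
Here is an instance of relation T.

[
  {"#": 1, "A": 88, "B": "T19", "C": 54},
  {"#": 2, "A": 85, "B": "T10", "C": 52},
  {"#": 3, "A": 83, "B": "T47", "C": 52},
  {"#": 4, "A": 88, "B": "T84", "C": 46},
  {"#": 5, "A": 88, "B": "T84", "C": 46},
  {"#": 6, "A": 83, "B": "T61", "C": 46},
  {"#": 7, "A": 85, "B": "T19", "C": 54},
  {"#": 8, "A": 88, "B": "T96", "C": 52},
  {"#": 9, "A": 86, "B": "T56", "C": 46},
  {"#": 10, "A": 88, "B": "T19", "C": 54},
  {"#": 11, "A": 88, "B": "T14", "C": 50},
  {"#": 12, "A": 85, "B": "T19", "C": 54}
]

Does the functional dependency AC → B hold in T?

(A=88, C=54): rows 1, 10 → B = T19, T19 ✓
(A=85, C=52): row 2 → B = T10 ✓
(A=83, C=52): row 3 → B = T47 ✓
(A=88, C=46): rows 4, 5 → B = T84, T84 ✓
(A=83, C=46): row 6 → B = T61 ✓
(A=85, C=54): rows 7, 12 → B = T19, T19 ✓
(A=88, C=52): row 8 → B = T96 ✓
(A=86, C=46): row 9 → B = T56 ✓
(A=88, C=50): row 11 → B = T14 ✓
Every AC value is associated with a single B value, so AC → B holds.

Yes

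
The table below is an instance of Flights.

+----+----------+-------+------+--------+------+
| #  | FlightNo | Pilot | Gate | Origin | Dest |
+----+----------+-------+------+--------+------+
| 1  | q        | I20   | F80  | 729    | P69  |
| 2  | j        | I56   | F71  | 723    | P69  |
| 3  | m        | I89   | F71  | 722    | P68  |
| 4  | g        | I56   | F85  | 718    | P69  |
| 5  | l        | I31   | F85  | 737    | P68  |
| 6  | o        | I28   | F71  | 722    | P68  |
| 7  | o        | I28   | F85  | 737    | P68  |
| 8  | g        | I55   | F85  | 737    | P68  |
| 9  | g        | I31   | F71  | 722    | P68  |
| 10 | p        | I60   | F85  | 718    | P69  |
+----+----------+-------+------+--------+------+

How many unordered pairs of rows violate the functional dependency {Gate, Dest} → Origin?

0

(Gate=F71, Dest=P68): all 3 rows agree on Origin — 0 pairs.
(Gate=F85, Dest=P69): all 2 rows agree on Origin — 0 pairs.
(Gate=F85, Dest=P68): all 3 rows agree on Origin — 0 pairs.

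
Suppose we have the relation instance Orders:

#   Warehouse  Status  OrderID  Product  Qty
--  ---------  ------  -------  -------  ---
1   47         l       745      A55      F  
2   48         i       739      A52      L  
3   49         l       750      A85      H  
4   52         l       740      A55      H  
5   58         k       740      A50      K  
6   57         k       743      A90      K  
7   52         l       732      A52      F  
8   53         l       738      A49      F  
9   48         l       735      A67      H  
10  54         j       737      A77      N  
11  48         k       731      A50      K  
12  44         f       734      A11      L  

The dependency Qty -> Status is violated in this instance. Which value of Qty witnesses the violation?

Qty=F: rows 1, 7, 8 → Status = l, l, l ✓
Qty=L: rows 2, 12 → Status takes values {i, f} — violation
Qty=H: rows 3, 4, 9 → Status = l, l, l ✓
Qty=K: rows 5, 6, 11 → Status = k, k, k ✓
Qty=N: row 10 → Status = j ✓
The only Qty value with inconsistent Status is Qty=L.

L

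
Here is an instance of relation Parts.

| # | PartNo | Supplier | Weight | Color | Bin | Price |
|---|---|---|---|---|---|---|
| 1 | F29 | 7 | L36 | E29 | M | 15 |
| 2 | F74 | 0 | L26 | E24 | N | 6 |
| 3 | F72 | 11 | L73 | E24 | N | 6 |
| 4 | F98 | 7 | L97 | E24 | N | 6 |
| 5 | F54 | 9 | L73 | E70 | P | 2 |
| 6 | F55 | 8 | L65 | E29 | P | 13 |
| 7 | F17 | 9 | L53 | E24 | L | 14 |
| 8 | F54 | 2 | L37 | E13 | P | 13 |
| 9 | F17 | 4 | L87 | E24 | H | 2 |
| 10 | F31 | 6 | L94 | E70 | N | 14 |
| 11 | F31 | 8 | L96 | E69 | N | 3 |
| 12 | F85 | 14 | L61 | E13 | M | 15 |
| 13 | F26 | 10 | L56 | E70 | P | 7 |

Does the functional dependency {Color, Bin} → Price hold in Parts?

No

(Color=E29, Bin=M): row 1 → Price = 15 ✓
(Color=E24, Bin=N): rows 2, 3, 4 → Price = 6, 6, 6 ✓
(Color=E70, Bin=P): rows 5, 13 → Price takes values {2, 7} — violation
(Color=E29, Bin=P): row 6 → Price = 13 ✓
(Color=E24, Bin=L): row 7 → Price = 14 ✓
(Color=E13, Bin=P): row 8 → Price = 13 ✓
(Color=E24, Bin=H): row 9 → Price = 2 ✓
(Color=E70, Bin=N): row 10 → Price = 14 ✓
(Color=E69, Bin=N): row 11 → Price = 3 ✓
(Color=E13, Bin=M): row 12 → Price = 15 ✓
Two rows agree on {Color, Bin} but differ on Price, so {Color, Bin} → Price does not hold.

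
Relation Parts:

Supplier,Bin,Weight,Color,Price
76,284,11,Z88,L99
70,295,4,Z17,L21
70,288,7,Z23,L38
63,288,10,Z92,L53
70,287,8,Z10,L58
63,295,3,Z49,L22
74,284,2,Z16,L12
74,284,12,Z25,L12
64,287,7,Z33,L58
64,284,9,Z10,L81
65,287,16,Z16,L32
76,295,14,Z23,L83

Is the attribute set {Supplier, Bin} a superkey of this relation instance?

Two distinct rows share (Supplier=74, Bin=284), so {Supplier, Bin} does not determine every attribute — not a superkey.

No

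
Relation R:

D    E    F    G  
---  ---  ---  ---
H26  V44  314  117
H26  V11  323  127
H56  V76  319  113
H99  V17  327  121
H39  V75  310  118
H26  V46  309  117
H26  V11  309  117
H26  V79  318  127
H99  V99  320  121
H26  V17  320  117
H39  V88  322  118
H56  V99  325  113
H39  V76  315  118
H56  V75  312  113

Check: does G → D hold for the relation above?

Yes

G=117: 4 rows → D = H26, H26, H26, H26 ✓
G=127: 2 rows → D = H26, H26 ✓
G=113: 3 rows → D = H56, H56, H56 ✓
G=121: 2 rows → D = H99, H99 ✓
G=118: 3 rows → D = H39, H39, H39 ✓
Every G value is associated with a single D value, so G → D holds.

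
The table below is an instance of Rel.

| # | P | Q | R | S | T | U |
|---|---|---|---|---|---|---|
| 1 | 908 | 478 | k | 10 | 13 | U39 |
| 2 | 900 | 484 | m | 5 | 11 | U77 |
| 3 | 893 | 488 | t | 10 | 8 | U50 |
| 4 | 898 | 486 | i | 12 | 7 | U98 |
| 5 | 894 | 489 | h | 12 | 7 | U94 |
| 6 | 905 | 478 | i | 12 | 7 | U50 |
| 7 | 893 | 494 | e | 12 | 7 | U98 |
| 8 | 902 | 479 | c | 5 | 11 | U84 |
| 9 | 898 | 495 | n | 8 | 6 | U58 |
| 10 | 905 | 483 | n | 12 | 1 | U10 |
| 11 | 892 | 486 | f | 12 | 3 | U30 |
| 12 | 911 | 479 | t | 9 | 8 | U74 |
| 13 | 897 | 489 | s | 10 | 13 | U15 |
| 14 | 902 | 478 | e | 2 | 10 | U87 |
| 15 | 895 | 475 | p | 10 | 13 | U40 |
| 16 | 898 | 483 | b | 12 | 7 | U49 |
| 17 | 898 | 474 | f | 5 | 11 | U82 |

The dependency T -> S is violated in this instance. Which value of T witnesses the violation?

8

T=13: rows 1, 13, 15 → S = 10, 10, 10 ✓
T=11: rows 2, 8, 17 → S = 5, 5, 5 ✓
T=8: rows 3, 12 → S takes values {10, 9} — violation
T=7: rows 4, 5, 6, 7, 16 → S = 12, 12, 12, 12, 12 ✓
T=6: row 9 → S = 8 ✓
T=1: row 10 → S = 12 ✓
T=3: row 11 → S = 12 ✓
T=10: row 14 → S = 2 ✓
The only T value with inconsistent S is T=8.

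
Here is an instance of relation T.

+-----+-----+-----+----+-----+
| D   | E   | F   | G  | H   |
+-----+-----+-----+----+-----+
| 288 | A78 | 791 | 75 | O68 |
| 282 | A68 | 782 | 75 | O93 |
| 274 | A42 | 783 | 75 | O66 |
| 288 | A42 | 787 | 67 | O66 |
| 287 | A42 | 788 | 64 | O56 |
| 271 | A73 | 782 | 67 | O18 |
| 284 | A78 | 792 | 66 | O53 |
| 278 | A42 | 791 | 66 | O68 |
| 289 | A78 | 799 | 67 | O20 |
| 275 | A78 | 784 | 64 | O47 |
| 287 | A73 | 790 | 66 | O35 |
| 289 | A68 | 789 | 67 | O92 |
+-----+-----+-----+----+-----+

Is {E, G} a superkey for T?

Yes

All 12 rows have distinct {E, G} values, so {E, G} → (all attributes) holds and {E, G} is a superkey.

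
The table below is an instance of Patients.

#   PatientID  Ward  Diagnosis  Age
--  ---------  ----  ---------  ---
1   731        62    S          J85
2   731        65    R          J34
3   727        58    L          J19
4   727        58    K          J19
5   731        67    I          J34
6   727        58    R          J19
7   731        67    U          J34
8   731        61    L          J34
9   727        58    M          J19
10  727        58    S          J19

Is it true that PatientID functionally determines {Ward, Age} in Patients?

PatientID=731: rows 1, 2, 5, 7, 8 → {Ward,Age} takes values {(62, J85), (65, J34), (67, J34), (61, J34)} — violation
PatientID=727: rows 3, 4, 6, 9, 10 → {Ward,Age} = (58, J19), (58, J19), (58, J19), (58, J19), (58, J19) ✓
Two rows agree on PatientID but differ on {Ward, Age}, so PatientID → {Ward, Age} does not hold.

No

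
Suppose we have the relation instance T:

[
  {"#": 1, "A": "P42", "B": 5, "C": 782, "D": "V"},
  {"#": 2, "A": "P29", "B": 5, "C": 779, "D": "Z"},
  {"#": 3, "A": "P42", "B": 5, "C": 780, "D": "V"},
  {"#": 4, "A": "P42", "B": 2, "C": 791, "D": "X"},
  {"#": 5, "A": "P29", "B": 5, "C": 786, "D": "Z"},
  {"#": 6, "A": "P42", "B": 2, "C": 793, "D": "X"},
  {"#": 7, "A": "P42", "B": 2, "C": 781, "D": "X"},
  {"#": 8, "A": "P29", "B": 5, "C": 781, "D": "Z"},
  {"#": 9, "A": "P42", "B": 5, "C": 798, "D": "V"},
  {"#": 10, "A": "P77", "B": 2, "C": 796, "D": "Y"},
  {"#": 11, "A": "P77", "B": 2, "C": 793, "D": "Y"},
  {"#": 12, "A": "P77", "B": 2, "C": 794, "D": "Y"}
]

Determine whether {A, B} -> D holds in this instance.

(A=P42, B=5): rows 1, 3, 9 → D = V, V, V ✓
(A=P29, B=5): rows 2, 5, 8 → D = Z, Z, Z ✓
(A=P42, B=2): rows 4, 6, 7 → D = X, X, X ✓
(A=P77, B=2): rows 10, 11, 12 → D = Y, Y, Y ✓
Every {A, B} value is associated with a single D value, so {A, B} -> D holds.

Yes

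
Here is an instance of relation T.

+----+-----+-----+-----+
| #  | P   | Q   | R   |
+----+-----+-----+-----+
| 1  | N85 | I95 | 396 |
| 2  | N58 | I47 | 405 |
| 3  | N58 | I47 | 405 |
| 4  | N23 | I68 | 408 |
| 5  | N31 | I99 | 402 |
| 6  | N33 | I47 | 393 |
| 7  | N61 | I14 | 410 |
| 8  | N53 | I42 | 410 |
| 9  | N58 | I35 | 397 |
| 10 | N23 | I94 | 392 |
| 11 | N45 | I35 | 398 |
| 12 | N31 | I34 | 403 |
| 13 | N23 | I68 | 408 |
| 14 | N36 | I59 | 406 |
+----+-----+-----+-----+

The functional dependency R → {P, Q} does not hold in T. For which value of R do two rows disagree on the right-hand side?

R=396: row 1 → {P,Q} = (N85, I95) ✓
R=405: rows 2, 3 → {P,Q} = (N58, I47), (N58, I47) ✓
R=408: rows 4, 13 → {P,Q} = (N23, I68), (N23, I68) ✓
R=402: row 5 → {P,Q} = (N31, I99) ✓
R=393: row 6 → {P,Q} = (N33, I47) ✓
R=410: rows 7, 8 → {P,Q} takes values {(N61, I14), (N53, I42)} — violation
R=397: row 9 → {P,Q} = (N58, I35) ✓
R=392: row 10 → {P,Q} = (N23, I94) ✓
R=398: row 11 → {P,Q} = (N45, I35) ✓
R=403: row 12 → {P,Q} = (N31, I34) ✓
R=406: row 14 → {P,Q} = (N36, I59) ✓
The only R value with inconsistent RHS is R=410.

410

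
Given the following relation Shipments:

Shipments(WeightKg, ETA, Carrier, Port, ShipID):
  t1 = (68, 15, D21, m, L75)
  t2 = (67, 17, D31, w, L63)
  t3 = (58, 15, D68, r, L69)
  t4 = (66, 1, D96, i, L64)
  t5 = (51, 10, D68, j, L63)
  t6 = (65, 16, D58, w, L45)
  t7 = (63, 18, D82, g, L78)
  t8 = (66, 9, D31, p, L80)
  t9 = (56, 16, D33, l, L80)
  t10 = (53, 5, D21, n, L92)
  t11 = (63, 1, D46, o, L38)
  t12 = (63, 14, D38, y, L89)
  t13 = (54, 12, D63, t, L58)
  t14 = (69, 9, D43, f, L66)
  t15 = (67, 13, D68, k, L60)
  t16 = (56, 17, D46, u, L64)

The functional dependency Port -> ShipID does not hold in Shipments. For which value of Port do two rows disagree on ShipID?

Port=m: row 1 → ShipID = L75 ✓
Port=w: rows 2, 6 → ShipID takes values {L63, L45} — violation
Port=r: row 3 → ShipID = L69 ✓
Port=i: row 4 → ShipID = L64 ✓
Port=j: row 5 → ShipID = L63 ✓
Port=g: row 7 → ShipID = L78 ✓
Port=p: row 8 → ShipID = L80 ✓
Port=l: row 9 → ShipID = L80 ✓
Port=n: row 10 → ShipID = L92 ✓
Port=o: row 11 → ShipID = L38 ✓
Port=y: row 12 → ShipID = L89 ✓
Port=t: row 13 → ShipID = L58 ✓
Port=f: row 14 → ShipID = L66 ✓
Port=k: row 15 → ShipID = L60 ✓
Port=u: row 16 → ShipID = L64 ✓
The only Port value with inconsistent ShipID is Port=w.

w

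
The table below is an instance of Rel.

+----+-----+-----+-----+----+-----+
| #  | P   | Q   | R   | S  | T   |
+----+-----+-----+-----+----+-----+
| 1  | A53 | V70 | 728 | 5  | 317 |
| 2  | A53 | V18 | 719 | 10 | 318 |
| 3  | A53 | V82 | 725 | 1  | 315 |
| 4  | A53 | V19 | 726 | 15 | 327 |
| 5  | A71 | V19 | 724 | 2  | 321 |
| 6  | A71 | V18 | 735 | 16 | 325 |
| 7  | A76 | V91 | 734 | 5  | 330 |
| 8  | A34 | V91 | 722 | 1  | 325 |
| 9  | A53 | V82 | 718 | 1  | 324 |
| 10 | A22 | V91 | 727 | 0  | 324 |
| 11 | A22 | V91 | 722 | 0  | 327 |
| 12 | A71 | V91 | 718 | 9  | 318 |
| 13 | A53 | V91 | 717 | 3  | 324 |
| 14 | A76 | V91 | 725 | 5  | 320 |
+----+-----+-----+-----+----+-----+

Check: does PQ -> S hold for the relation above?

Yes

(P=A53, Q=V70): row 1 → S = 5 ✓
(P=A53, Q=V18): row 2 → S = 10 ✓
(P=A53, Q=V82): rows 3, 9 → S = 1, 1 ✓
(P=A53, Q=V19): row 4 → S = 15 ✓
(P=A71, Q=V19): row 5 → S = 2 ✓
(P=A71, Q=V18): row 6 → S = 16 ✓
(P=A76, Q=V91): rows 7, 14 → S = 5, 5 ✓
(P=A34, Q=V91): row 8 → S = 1 ✓
(P=A22, Q=V91): rows 10, 11 → S = 0, 0 ✓
(P=A71, Q=V91): row 12 → S = 9 ✓
(P=A53, Q=V91): row 13 → S = 3 ✓
Every PQ value is associated with a single S value, so PQ -> S holds.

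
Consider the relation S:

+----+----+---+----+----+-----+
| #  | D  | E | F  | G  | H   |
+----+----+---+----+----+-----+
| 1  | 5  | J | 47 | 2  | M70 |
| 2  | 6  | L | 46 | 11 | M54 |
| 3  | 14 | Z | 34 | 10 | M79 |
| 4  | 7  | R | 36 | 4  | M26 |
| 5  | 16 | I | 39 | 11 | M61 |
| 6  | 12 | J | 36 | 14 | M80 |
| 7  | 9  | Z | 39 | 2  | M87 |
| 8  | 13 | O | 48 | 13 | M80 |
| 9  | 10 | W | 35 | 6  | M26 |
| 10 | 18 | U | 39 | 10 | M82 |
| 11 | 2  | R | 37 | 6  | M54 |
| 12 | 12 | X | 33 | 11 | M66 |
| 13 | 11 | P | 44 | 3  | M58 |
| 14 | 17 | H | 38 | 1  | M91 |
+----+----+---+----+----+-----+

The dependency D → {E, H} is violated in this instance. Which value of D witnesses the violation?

12

D=5: row 1 → {E,H} = (J, M70) ✓
D=6: row 2 → {E,H} = (L, M54) ✓
D=14: row 3 → {E,H} = (Z, M79) ✓
D=7: row 4 → {E,H} = (R, M26) ✓
D=16: row 5 → {E,H} = (I, M61) ✓
D=12: rows 6, 12 → {E,H} takes values {(J, M80), (X, M66)} — violation
D=9: row 7 → {E,H} = (Z, M87) ✓
D=13: row 8 → {E,H} = (O, M80) ✓
D=10: row 9 → {E,H} = (W, M26) ✓
D=18: row 10 → {E,H} = (U, M82) ✓
D=2: row 11 → {E,H} = (R, M54) ✓
D=11: row 13 → {E,H} = (P, M58) ✓
D=17: row 14 → {E,H} = (H, M91) ✓
The only D value with inconsistent RHS is D=12.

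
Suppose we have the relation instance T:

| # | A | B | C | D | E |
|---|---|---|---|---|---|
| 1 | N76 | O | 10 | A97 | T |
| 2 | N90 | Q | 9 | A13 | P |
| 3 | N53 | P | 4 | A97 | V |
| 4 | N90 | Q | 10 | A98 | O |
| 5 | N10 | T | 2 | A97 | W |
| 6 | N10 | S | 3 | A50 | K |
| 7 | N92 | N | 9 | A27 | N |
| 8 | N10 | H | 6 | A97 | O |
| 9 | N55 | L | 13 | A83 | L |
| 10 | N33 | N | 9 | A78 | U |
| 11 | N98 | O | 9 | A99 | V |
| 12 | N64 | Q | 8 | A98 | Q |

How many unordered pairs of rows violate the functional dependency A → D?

A=N90: violating pairs (2,4) — 1 pair.
A=N10: violating pairs (5,6), (6,8) — 2 pairs.

3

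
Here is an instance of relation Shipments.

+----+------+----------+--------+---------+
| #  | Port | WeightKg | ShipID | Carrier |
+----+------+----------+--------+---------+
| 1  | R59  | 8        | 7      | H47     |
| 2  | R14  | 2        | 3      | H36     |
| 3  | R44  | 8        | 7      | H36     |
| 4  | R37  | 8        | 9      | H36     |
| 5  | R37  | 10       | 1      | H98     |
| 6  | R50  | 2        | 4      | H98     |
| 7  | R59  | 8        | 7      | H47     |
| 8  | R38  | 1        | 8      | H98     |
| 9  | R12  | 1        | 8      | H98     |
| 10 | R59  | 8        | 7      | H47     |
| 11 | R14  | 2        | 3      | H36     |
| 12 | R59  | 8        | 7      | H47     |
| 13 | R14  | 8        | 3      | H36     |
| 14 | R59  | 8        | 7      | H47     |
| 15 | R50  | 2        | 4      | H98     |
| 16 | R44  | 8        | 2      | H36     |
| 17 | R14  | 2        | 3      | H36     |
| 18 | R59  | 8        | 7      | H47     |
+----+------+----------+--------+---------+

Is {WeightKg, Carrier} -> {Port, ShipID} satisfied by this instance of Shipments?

No

(WeightKg=8, Carrier=H47): rows 1, 7, 10, 12, 14, 18 → {Port,ShipID} = (R59, 7), (R59, 7), (R59, 7), (R59, 7), (R59, 7), (R59, 7) ✓
(WeightKg=2, Carrier=H36): rows 2, 11, 17 → {Port,ShipID} = (R14, 3), (R14, 3), (R14, 3) ✓
(WeightKg=8, Carrier=H36): rows 3, 4, 13, 16 → {Port,ShipID} takes values {(R44, 7), (R37, 9), (R14, 3), (R44, 2)} — violation
(WeightKg=10, Carrier=H98): row 5 → {Port,ShipID} = (R37, 1) ✓
(WeightKg=2, Carrier=H98): rows 6, 15 → {Port,ShipID} = (R50, 4), (R50, 4) ✓
(WeightKg=1, Carrier=H98): rows 8, 9 → {Port,ShipID} takes values {(R38, 8), (R12, 8)} — violation
Two rows agree on {WeightKg, Carrier} but differ on {Port, ShipID}, so {WeightKg, Carrier} -> {Port, ShipID} does not hold.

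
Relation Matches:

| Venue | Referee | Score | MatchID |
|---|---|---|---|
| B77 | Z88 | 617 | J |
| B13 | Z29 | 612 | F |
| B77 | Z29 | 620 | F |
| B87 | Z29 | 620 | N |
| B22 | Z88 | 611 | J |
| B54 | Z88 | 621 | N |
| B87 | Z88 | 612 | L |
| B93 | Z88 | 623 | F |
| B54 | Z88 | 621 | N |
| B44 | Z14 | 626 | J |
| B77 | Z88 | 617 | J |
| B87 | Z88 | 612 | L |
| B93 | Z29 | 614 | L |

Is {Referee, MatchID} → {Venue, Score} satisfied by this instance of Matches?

(Referee=Z88, MatchID=J): 3 rows → {Venue,Score} takes values {(B77, 617), (B22, 611)} — violation
(Referee=Z29, MatchID=F): 2 rows → {Venue,Score} takes values {(B13, 612), (B77, 620)} — violation
(Referee=Z29, MatchID=N): 1 row → {Venue,Score} = (B87, 620) ✓
(Referee=Z88, MatchID=N): 2 rows → {Venue,Score} = (B54, 621), (B54, 621) ✓
(Referee=Z88, MatchID=L): 2 rows → {Venue,Score} = (B87, 612), (B87, 612) ✓
(Referee=Z88, MatchID=F): 1 row → {Venue,Score} = (B93, 623) ✓
(Referee=Z14, MatchID=J): 1 row → {Venue,Score} = (B44, 626) ✓
(Referee=Z29, MatchID=L): 1 row → {Venue,Score} = (B93, 614) ✓
Two rows agree on {Referee, MatchID} but differ on {Venue, Score}, so {Referee, MatchID} → {Venue, Score} does not hold.

No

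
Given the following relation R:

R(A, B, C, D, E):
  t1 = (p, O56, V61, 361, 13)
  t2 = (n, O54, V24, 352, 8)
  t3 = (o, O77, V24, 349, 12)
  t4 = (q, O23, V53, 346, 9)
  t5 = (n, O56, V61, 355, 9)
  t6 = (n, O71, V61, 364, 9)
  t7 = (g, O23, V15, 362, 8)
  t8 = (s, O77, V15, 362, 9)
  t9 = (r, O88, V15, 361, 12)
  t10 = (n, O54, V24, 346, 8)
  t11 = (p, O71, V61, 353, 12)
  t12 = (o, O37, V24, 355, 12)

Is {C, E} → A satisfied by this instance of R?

(C=V61, E=13): row 1 → A = p ✓
(C=V24, E=8): rows 2, 10 → A = n, n ✓
(C=V24, E=12): rows 3, 12 → A = o, o ✓
(C=V53, E=9): row 4 → A = q ✓
(C=V61, E=9): rows 5, 6 → A = n, n ✓
(C=V15, E=8): row 7 → A = g ✓
(C=V15, E=9): row 8 → A = s ✓
(C=V15, E=12): row 9 → A = r ✓
(C=V61, E=12): row 11 → A = p ✓
Every {C, E} value is associated with a single A value, so {C, E} → A holds.

Yes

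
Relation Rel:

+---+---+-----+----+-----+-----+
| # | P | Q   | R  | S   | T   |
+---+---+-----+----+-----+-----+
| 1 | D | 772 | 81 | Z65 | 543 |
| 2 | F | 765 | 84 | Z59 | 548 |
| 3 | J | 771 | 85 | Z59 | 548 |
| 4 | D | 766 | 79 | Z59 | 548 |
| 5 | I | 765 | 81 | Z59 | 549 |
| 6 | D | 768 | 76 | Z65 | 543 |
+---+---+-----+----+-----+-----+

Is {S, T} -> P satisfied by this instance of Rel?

(S=Z65, T=543): rows 1, 6 → P = D, D ✓
(S=Z59, T=548): rows 2, 3, 4 → P takes values {F, J, D} — violation
(S=Z59, T=549): row 5 → P = I ✓
Two rows agree on {S, T} but differ on P, so {S, T} -> P does not hold.

No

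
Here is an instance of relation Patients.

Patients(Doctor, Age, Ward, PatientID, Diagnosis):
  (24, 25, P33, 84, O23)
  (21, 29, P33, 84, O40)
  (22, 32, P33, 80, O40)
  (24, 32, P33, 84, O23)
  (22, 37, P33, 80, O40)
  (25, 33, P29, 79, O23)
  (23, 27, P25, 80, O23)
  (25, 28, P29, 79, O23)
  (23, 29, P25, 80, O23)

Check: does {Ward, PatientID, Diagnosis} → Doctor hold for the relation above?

(Ward=P33, PatientID=84, Diagnosis=O23): 2 rows → Doctor = 24, 24 ✓
(Ward=P33, PatientID=84, Diagnosis=O40): 1 row → Doctor = 21 ✓
(Ward=P33, PatientID=80, Diagnosis=O40): 2 rows → Doctor = 22, 22 ✓
(Ward=P29, PatientID=79, Diagnosis=O23): 2 rows → Doctor = 25, 25 ✓
(Ward=P25, PatientID=80, Diagnosis=O23): 2 rows → Doctor = 23, 23 ✓
Every {Ward, PatientID, Diagnosis} value is associated with a single Doctor value, so {Ward, PatientID, Diagnosis} → Doctor holds.

Yes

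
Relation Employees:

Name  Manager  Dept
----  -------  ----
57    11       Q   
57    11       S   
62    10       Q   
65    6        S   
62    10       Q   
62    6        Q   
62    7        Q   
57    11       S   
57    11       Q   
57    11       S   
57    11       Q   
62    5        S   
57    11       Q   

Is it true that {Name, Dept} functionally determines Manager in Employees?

No

(Name=57, Dept=Q): 4 rows → Manager = 11, 11, 11, 11 ✓
(Name=57, Dept=S): 3 rows → Manager = 11, 11, 11 ✓
(Name=62, Dept=Q): 4 rows → Manager takes values {10, 6, 7} — violation
(Name=65, Dept=S): 1 row → Manager = 6 ✓
(Name=62, Dept=S): 1 row → Manager = 5 ✓
Two rows agree on {Name, Dept} but differ on Manager, so {Name, Dept} → Manager does not hold.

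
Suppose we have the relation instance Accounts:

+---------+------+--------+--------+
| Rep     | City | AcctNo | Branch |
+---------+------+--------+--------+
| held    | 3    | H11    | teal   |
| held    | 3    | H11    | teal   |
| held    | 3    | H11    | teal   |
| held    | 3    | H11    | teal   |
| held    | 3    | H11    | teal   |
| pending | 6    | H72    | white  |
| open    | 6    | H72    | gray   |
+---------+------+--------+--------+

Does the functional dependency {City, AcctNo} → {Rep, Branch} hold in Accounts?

No

(City=3, AcctNo=H11): 5 rows → {Rep,Branch} = (held, teal), (held, teal), (held, teal), (held, teal), (held, teal) ✓
(City=6, AcctNo=H72): 2 rows → {Rep,Branch} takes values {(pending, white), (open, gray)} — violation
Two rows agree on {City, AcctNo} but differ on {Rep, Branch}, so {City, AcctNo} → {Rep, Branch} does not hold.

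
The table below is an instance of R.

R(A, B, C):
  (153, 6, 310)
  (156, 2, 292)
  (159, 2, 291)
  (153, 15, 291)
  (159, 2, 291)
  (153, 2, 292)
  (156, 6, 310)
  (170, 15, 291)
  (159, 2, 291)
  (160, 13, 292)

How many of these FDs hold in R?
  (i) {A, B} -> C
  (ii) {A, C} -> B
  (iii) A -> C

2

(i) {A, B} -> C: every LHS value maps to a single RHS value — holds.
(ii) {A, C} -> B: every LHS value maps to a single RHS value — holds.
(iii) A -> C: A=153: 3 rows → C takes values {310, 291, 292} — violation; A=156: 2 rows → C takes values {292, 310} — violation — fails.
2 of the 3 dependencies hold.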